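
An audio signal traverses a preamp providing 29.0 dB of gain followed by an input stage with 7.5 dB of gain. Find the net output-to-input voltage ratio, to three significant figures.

66.8

Net gain = 29.0 + 7.5 = 36.5 dB.
Voltage ratio = 10^(36.5/20) = 66.8.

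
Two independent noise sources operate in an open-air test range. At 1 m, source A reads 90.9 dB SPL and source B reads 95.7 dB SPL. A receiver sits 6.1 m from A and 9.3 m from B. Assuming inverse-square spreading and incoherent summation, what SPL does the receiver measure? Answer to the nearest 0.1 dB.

At the listener: L_A = 90.9 − 20·log₁₀(6.1) = 75.19 dB; L_B = 95.7 − 20·log₁₀(9.3) = 76.33 dB.
Combined: 10·log₁₀(10^(75.19/10)+10^(76.33/10)) = 78.8 dB SPL.

78.8 dB SPL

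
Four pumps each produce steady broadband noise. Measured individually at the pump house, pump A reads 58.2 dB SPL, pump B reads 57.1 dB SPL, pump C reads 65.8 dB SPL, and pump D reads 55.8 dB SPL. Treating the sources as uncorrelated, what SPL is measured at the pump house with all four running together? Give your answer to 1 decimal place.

Uncorrelated sources add in intensity (power), not in dB.
L_total = 10·log₁₀(10^(58.2/10) + 10^(57.1/10) + 10^(65.8/10) + 10^(55.8/10)) = 10·log₁₀(5356000) = 67.3 dB SPL.

67.3 dB SPL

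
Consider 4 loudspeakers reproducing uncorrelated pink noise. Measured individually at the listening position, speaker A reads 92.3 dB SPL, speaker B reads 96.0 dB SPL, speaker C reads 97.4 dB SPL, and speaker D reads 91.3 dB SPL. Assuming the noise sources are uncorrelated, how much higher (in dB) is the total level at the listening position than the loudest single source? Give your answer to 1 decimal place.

3.6 dB

Add the sources as powers (linear), then convert back to dB:
L_total = 10·log₁₀(10^(92.3/10) + 10^(96.0/10) + 10^(97.4/10) + 10^(91.3/10)) = 100.98 dB SPL.
Excess over the loudest (97.4 dB): 100.98 − 97.4 = 3.6 dB.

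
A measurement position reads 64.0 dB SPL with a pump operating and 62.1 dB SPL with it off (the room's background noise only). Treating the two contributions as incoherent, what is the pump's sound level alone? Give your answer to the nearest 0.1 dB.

59.5 dB SPL

Remove the background by subtracting linear intensities:
L_src = 10·log₁₀(10^(64.0/10) − 10^(62.1/10)) = 10·log₁₀(890100) = 59.5 dB SPL.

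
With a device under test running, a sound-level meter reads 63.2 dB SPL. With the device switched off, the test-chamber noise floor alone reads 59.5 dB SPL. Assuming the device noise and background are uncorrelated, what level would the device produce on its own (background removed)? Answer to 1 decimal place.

60.8 dB SPL

Remove the background by subtracting linear intensities:
L_src = 10·log₁₀(10^(63.2/10) − 10^(59.5/10)) = 10·log₁₀(1198000) = 60.8 dB SPL.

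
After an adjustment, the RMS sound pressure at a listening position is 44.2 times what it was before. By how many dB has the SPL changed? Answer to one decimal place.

SPL change from a pressure ratio uses the 20·log₁₀ form:
20·log₁₀(44.2) = 32.9 dB.

32.9 dB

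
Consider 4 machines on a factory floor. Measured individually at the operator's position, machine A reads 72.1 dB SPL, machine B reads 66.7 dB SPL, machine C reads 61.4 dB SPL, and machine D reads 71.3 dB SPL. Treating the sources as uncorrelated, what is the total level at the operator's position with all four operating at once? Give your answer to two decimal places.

75.53 dB SPL

Add the sources as powers (linear), then convert back to dB:
L_total = 10·log₁₀(10^(72.1/10) + 10^(66.7/10) + 10^(61.4/10) + 10^(71.3/10)) = 10·log₁₀(35770000) = 75.53 dB SPL.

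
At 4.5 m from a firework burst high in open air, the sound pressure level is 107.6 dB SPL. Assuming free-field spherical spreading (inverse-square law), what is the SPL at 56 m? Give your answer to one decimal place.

Free-field point source: level drops by 20·log₁₀ of the distance ratio.
ΔL = −20·log₁₀(56/4.5) = -21.90 dB, so L₂ = 107.6 + (-21.90) = 85.7 dB SPL.

85.7 dB SPL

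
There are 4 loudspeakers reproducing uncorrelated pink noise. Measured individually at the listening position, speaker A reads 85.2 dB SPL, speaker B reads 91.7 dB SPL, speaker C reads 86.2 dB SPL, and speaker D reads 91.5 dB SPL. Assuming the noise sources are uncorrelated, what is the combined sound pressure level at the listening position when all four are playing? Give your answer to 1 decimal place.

Incoherent sources sum as intensities:
L_total = 10·log₁₀(10^(85.2/10) + 10^(91.7/10) + 10^(86.2/10) + 10^(91.5/10)) = 10·log₁₀(3640000000) = 95.6 dB SPL.

95.6 dB SPL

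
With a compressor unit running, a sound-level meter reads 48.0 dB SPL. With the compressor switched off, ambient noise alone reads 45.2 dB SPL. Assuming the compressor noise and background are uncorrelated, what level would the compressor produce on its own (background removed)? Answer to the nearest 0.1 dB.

Remove the background by subtracting linear intensities:
L_src = 10·log₁₀(10^(48.0/10) − 10^(45.2/10)) = 10·log₁₀(29980) = 44.8 dB SPL.

44.8 dB SPL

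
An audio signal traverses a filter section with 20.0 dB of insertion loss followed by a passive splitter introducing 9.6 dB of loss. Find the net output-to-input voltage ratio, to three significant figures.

Net gain = (−20.0) + (−9.6) = -29.6 dB.
Voltage ratio = 10^(-29.6/20) = 0.0331.

0.0331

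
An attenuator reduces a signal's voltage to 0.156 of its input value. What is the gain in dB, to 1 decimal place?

Voltage is an amplitude quantity, so gain = 20·log₁₀(V_out/V_in).
20·log₁₀(0.156) = -16.1 dB.

-16.1 dB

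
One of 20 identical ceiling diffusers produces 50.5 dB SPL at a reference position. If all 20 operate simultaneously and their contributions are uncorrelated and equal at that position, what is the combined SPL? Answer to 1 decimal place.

20 equal incoherent sources raise the level by 10·log₁₀(20) = 13.01 dB.
L_total = 50.5 + 13.01 = 63.5 dB SPL.

63.5 dB SPL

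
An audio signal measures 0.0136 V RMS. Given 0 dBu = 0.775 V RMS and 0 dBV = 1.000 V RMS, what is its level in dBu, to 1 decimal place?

dBu = 20·log₁₀(V / 0.775 V).
20·log₁₀(0.0136/0.775) = -35.1 dBu.

-35.1 dBu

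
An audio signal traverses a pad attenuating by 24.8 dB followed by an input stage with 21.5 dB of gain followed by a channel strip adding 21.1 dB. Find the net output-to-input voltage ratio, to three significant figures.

7.76

Net gain = (−24.8) + 21.5 + 21.1 = 17.8 dB.
Voltage ratio = 10^(17.8/20) = 7.76.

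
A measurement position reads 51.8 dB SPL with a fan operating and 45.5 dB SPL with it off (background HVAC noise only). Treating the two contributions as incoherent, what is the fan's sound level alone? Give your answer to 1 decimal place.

Subtract intensities: L_src = 10·log₁₀(10^(L_total/10) − 10^(L_bg/10)).
L_src = 10·log₁₀(10^(51.8/10) − 10^(45.5/10)) = 10·log₁₀(115900) = 50.6 dB SPL.

50.6 dB SPL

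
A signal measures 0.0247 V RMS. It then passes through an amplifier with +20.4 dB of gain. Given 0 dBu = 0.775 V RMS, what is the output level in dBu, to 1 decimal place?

Input level: 20·log₁₀(0.0247/0.775) = -29.93 dBu.
Output: -29.93 + 20.4 = -9.5 dBu.

-9.5 dBu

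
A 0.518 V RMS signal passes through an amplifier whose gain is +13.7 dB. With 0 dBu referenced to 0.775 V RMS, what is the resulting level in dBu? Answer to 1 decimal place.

Input level: 20·log₁₀(0.518/0.775) = -3.50 dBu.
Output: -3.50 + 13.7 = +10.2 dBu.

+10.2 dBu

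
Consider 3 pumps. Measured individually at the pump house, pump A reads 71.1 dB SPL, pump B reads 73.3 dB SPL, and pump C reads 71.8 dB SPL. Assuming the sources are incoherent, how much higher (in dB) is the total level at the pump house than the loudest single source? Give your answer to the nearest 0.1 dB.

3.6 dB

Uncorrelated sources add in intensity (power), not in dB.
L_total = 10·log₁₀(10^(71.1/10) + 10^(73.3/10) + 10^(71.8/10)) = 76.94 dB SPL.
Excess over the loudest (73.3 dB): 76.94 − 73.3 = 3.6 dB.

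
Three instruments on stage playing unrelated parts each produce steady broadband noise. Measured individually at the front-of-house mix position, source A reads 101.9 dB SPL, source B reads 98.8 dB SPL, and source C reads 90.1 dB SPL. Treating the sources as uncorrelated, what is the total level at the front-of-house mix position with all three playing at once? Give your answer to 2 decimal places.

103.82 dB SPL

Uncorrelated sources add in intensity (power), not in dB.
L_total = 10·log₁₀(10^(101.9/10) + 10^(98.8/10) + 10^(90.1/10)) = 10·log₁₀(24097000000) = 103.82 dB SPL.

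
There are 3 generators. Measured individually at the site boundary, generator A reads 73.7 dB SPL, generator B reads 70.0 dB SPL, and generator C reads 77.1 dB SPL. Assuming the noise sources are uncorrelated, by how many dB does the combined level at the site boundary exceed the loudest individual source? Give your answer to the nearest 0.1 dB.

2.2 dB

Add the sources as powers (linear), then convert back to dB:
L_total = 10·log₁₀(10^(73.7/10) + 10^(70.0/10) + 10^(77.1/10)) = 79.28 dB SPL.
Excess over the loudest (77.1 dB): 79.28 − 77.1 = 2.2 dB.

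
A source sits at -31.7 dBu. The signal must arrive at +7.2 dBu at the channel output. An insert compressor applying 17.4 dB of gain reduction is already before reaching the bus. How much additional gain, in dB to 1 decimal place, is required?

56.3 dB

The required make-up gain is the shortfall in the dB sum.
G = +7.2 − (-31.7) + 17.4 = 56.3 dB.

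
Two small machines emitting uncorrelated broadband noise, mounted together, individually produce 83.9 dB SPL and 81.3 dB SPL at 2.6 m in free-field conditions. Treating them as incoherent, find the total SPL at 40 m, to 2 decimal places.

62.06 dB SPL

Combined at 2.6 m: 10·log₁₀(10^(83.9/10)+10^(81.3/10)) = 85.802 dB SPL.
Then apply −20·log₁₀(40/2.6) = -23.742 dB → 62.06 dB SPL.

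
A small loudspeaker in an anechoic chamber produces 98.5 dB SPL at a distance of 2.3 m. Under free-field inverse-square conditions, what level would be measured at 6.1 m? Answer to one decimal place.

90.0 dB SPL

Inverse-square spreading gives ΔL = −20·log₁₀(d₂/d₁).
ΔL = −20·log₁₀(6.1/2.3) = -8.47 dB, so L₂ = 98.5 + (-8.47) = 90.0 dB SPL.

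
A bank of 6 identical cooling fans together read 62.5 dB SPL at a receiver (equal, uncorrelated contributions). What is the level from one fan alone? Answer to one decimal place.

6 equal incoherent sources add 10·log₁₀(6) = 7.78 dB over one source.
L_one = 62.5 − 7.78 = 54.7 dB SPL.

54.7 dB SPL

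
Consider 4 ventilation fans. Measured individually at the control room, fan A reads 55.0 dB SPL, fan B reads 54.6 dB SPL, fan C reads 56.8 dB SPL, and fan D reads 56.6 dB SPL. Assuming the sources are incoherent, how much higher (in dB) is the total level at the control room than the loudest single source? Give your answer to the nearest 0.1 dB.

5.1 dB

Add the sources as powers (linear), then convert back to dB:
L_total = 10·log₁₀(10^(55.0/10) + 10^(54.6/10) + 10^(56.8/10) + 10^(56.6/10)) = 61.88 dB SPL.
Excess over the loudest (56.8 dB): 61.88 − 56.8 = 5.1 dB.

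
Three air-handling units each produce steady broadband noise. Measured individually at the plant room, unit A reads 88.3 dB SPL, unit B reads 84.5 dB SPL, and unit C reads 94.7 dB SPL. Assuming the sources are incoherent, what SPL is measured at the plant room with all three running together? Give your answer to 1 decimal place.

95.9 dB SPL

Incoherent sources sum as intensities:
L_total = 10·log₁₀(10^(88.3/10) + 10^(84.5/10) + 10^(94.7/10)) = 10·log₁₀(3909000000) = 95.9 dB SPL.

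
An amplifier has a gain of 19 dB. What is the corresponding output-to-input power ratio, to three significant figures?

Power ratio = 10^(dB/10).
10^(19/10) = 10^(1.900) = 79.4.

79.4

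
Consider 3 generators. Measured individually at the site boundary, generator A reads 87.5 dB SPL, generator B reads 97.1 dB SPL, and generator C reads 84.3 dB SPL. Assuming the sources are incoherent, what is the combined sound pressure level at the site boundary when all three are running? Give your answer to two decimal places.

Add the sources as powers (linear), then convert back to dB:
L_total = 10·log₁₀(10^(87.5/10) + 10^(97.1/10) + 10^(84.3/10)) = 10·log₁₀(5960000000) = 97.75 dB SPL.

97.75 dB SPL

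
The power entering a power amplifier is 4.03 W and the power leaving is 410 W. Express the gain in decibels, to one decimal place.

Power ratio → dB uses the 10·log₁₀ form:
10·log₁₀(410/4.03) = 10·log₁₀(101.7) = 20.1 dB.

20.1 dB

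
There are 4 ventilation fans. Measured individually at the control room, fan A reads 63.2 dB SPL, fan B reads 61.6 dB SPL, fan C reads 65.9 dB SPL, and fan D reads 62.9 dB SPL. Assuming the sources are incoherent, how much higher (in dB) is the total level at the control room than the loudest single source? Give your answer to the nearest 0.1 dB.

Add the sources as powers (linear), then convert back to dB:
L_total = 10·log₁₀(10^(63.2/10) + 10^(61.6/10) + 10^(65.9/10) + 10^(62.9/10)) = 69.72 dB SPL.
Excess over the loudest (65.9 dB): 69.72 − 65.9 = 3.8 dB.

3.8 dB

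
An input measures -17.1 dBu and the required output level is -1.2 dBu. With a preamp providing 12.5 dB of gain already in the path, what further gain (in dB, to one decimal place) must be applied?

3.4 dB

The required make-up gain is the shortfall in the dB sum.
G = -1.2 − (-17.1) − 12.5 = 3.4 dB.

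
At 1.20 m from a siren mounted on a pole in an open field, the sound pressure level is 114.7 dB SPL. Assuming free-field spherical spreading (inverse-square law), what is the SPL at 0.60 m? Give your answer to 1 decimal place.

Free-field point source: level drops by 20·log₁₀ of the distance ratio.
ΔL = −20·log₁₀(0.60/1.20) = 6.02 dB, so L₂ = 114.7 + (6.02) = 120.7 dB SPL.

120.7 dB SPL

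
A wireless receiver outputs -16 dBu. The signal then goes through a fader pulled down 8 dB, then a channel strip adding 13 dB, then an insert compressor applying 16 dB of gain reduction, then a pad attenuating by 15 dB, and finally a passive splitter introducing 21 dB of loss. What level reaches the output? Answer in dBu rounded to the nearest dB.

-63 dBu

In dB, series stages simply add:
-16 − 8 + 13 − 16 − 15 − 21 = -63 dBu.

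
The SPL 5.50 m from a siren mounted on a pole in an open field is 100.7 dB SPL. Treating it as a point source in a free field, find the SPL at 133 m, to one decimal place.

For a point source in a free field, ΔL = −20·log₁₀(d₂/d₁).
ΔL = −20·log₁₀(133/5.50) = -27.67 dB, so L₂ = 100.7 + (-27.67) = 73.0 dB SPL.

73.0 dB SPL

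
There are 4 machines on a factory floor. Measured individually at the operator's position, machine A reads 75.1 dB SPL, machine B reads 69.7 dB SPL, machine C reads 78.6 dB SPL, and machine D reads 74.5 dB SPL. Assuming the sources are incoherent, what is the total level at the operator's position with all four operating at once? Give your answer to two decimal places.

Add the sources as powers (linear), then convert back to dB:
L_total = 10·log₁₀(10^(75.1/10) + 10^(69.7/10) + 10^(78.6/10) + 10^(74.5/10)) = 10·log₁₀(142300000) = 81.53 dB SPL.

81.53 dB SPL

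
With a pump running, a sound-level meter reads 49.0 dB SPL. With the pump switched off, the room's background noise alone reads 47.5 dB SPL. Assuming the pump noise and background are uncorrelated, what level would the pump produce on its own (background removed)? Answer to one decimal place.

Subtract intensities: L_src = 10·log₁₀(10^(L_total/10) − 10^(L_bg/10)).
L_src = 10·log₁₀(10^(49.0/10) − 10^(47.5/10)) = 10·log₁₀(23200) = 43.7 dB SPL.

43.7 dB SPL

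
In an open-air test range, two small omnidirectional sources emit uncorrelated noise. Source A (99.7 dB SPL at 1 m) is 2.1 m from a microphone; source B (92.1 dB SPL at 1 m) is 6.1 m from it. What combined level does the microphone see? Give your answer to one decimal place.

At the listener: L_A = 99.7 − 20·log₁₀(2.1) = 93.26 dB; L_B = 92.1 − 20·log₁₀(6.1) = 76.39 dB.
Combined: 10·log₁₀(10^(93.26/10)+10^(76.39/10)) = 93.3 dB SPL.

93.3 dB SPL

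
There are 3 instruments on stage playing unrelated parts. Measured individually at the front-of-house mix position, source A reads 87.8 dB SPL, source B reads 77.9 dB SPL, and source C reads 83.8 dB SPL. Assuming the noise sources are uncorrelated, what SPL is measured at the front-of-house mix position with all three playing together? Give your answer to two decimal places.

89.56 dB SPL

Incoherent sources sum as intensities:
L_total = 10·log₁₀(10^(87.8/10) + 10^(77.9/10) + 10^(83.8/10)) = 10·log₁₀(904100000) = 89.56 dB SPL.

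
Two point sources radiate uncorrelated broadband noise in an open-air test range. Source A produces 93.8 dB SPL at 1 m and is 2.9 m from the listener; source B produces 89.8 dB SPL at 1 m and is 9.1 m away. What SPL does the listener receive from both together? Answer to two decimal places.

At the listener: L_A = 93.8 − 20·log₁₀(2.9) = 84.552 dB; L_B = 89.8 − 20·log₁₀(9.1) = 70.619 dB.
Combined: 10·log₁₀(10^(84.552/10)+10^(70.619/10)) = 84.72 dB SPL.

84.72 dB SPL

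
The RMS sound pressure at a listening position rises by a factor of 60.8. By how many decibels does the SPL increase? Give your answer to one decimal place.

SPL change from a pressure ratio uses the 20·log₁₀ form:
20·log₁₀(60.8) = 35.7 dB.

35.7 dB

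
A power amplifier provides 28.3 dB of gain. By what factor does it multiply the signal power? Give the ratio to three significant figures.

676

Power ratio = 10^(dB/10).
10^(28.3/10) = 10^(2.830) = 676.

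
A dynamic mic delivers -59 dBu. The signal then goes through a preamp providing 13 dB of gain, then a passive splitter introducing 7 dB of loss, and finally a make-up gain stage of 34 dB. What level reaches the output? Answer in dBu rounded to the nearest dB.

Gain stages sum in dB:
-59 + 13 − 7 + 34 = -19 dBu.

-19 dBu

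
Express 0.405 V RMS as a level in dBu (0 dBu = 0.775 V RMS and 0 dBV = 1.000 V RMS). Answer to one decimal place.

dBu = 20·log₁₀(V / 0.775 V).
20·log₁₀(0.405/0.775) = -5.6 dBu.

-5.6 dBu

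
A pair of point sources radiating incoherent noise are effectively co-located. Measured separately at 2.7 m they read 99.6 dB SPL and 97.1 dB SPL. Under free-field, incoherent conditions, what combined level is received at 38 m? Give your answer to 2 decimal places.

Combined at 2.7 m: 10·log₁₀(10^(99.6/10)+10^(97.1/10)) = 101.538 dB SPL.
Then apply −20·log₁₀(38/2.7) = -22.968 dB → 78.57 dB SPL.

78.57 dB SPL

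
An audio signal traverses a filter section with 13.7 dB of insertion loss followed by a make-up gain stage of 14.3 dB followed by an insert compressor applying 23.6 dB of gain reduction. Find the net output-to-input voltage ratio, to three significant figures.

Net gain = (−13.7) + 14.3 + (−23.6) = -23.0 dB.
Voltage ratio = 10^(-23.0/20) = 0.0708.

0.0708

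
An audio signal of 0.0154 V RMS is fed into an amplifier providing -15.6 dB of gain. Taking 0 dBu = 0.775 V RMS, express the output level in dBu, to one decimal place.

Input level: 20·log₁₀(0.0154/0.775) = -34.04 dBu.
Output: -34.04 − 15.6 = -49.6 dBu.

-49.6 dBu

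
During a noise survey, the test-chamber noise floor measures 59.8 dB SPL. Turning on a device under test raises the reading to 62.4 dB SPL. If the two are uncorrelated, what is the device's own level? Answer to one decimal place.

Remove the background by subtracting linear intensities:
L_src = 10·log₁₀(10^(62.4/10) − 10^(59.8/10)) = 10·log₁₀(782800) = 58.9 dB SPL.

58.9 dB SPL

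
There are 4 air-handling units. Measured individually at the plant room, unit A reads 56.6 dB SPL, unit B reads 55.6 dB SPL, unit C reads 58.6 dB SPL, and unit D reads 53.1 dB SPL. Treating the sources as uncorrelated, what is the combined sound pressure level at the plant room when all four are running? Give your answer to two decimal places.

Incoherent sources sum as intensities:
L_total = 10·log₁₀(10^(56.6/10) + 10^(55.6/10) + 10^(58.6/10) + 10^(53.1/10)) = 10·log₁₀(1749000) = 62.43 dB SPL.

62.43 dB SPL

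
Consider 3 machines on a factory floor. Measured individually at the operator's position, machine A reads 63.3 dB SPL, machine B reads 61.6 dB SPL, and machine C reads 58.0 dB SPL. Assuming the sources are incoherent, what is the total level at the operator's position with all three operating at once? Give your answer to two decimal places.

66.25 dB SPL

Uncorrelated sources add in intensity (power), not in dB.
L_total = 10·log₁₀(10^(63.3/10) + 10^(61.6/10) + 10^(58.0/10)) = 10·log₁₀(4214000) = 66.25 dB SPL.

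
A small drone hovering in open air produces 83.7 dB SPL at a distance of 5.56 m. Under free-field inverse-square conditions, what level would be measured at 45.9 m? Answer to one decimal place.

65.4 dB SPL

For a point source in a free field, ΔL = −20·log₁₀(d₂/d₁).
ΔL = −20·log₁₀(45.9/5.56) = -18.33 dB, so L₂ = 83.7 + (-18.33) = 65.4 dB SPL.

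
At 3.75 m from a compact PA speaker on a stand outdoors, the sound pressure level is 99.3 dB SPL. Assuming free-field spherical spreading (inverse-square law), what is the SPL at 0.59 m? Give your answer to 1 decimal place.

Inverse-square spreading gives ΔL = −20·log₁₀(d₂/d₁).
ΔL = −20·log₁₀(0.59/3.75) = 16.06 dB, so L₂ = 99.3 + (16.06) = 115.4 dB SPL.

115.4 dB SPL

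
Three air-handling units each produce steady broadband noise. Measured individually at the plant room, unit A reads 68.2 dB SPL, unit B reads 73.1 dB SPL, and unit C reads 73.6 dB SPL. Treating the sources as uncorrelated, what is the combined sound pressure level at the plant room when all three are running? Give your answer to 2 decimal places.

76.98 dB SPL

Incoherent sources sum as intensities:
L_total = 10·log₁₀(10^(68.2/10) + 10^(73.1/10) + 10^(73.6/10)) = 10·log₁₀(49930000) = 76.98 dB SPL.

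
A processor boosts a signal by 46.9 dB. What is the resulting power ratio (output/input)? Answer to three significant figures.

49000

Power ratio = 10^(dB/10).
10^(46.9/10) = 10^(4.690) = 49000.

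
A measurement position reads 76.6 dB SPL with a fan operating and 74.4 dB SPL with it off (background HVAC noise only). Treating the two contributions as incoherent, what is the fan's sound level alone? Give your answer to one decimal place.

Subtract intensities: L_src = 10·log₁₀(10^(L_total/10) − 10^(L_bg/10)).
L_src = 10·log₁₀(10^(76.6/10) − 10^(74.4/10)) = 10·log₁₀(18170000) = 72.6 dB SPL.

72.6 dB SPL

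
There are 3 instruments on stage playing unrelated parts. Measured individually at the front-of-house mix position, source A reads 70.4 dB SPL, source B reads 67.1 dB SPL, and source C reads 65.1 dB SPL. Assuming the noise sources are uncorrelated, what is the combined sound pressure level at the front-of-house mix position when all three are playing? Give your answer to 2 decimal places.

72.86 dB SPL

Uncorrelated sources add in intensity (power), not in dB.
L_total = 10·log₁₀(10^(70.4/10) + 10^(67.1/10) + 10^(65.1/10)) = 10·log₁₀(19330000) = 72.86 dB SPL.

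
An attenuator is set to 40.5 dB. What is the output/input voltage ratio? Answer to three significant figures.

Voltage ratio = 10^(dB/20).
10^(-40.5/20) = 10^(-2.025) = 0.00944.

0.00944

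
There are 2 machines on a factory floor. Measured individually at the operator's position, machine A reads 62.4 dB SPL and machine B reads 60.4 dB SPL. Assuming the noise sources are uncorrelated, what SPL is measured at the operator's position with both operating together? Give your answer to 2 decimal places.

Incoherent sources sum as intensities:
L_total = 10·log₁₀(10^(62.4/10) + 10^(60.4/10)) = 10·log₁₀(2834000) = 64.52 dB SPL.

64.52 dB SPL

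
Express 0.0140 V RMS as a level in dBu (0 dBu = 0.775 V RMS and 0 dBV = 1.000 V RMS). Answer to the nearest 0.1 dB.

-34.9 dBu

dBu = 20·log₁₀(V / 0.775 V).
20·log₁₀(0.0140/0.775) = -34.9 dBu.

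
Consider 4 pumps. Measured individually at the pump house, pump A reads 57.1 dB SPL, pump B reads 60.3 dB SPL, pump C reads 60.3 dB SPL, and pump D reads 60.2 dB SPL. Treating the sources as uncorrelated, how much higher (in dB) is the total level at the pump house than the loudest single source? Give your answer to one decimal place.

Uncorrelated sources add in intensity (power), not in dB.
L_total = 10·log₁₀(10^(57.1/10) + 10^(60.3/10) + 10^(60.3/10) + 10^(60.2/10)) = 65.69 dB SPL.
Excess over the loudest (60.3 dB): 65.69 − 60.3 = 5.4 dB.

5.4 dB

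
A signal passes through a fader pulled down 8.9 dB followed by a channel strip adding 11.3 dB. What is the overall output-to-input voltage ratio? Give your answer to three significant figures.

Net gain = (−8.9) + 11.3 = 2.4 dB.
Voltage ratio = 10^(2.4/20) = 1.32.

1.32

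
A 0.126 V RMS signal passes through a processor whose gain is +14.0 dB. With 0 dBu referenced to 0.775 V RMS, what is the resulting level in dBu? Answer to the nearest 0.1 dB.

Input level: 20·log₁₀(0.126/0.775) = -15.78 dBu.
Output: -15.78 + 14.0 = -1.8 dBu.

-1.8 dBu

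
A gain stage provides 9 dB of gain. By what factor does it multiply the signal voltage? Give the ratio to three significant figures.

Voltage ratio = 10^(dB/20).
10^(9/20) = 10^(0.4500) = 2.82.

2.82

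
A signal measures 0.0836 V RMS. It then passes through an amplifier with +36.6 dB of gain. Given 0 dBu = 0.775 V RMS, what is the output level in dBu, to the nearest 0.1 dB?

Input level: 20·log₁₀(0.0836/0.775) = -19.34 dBu.
Output: -19.34 + 36.6 = +17.3 dBu.

+17.3 dBu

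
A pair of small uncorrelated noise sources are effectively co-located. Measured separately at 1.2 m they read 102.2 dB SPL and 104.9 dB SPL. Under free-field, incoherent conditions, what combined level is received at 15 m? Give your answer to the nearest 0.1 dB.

84.8 dB SPL

Combined at 1.2 m: 10·log₁₀(10^(102.2/10)+10^(104.9/10)) = 106.77 dB SPL.
Then apply −20·log₁₀(15/1.2) = -21.94 dB → 84.8 dB SPL.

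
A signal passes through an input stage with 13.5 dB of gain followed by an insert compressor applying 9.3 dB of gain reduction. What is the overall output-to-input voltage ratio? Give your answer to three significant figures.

1.62

Net gain = 13.5 + (−9.3) = 4.2 dB.
Voltage ratio = 10^(4.2/20) = 1.62.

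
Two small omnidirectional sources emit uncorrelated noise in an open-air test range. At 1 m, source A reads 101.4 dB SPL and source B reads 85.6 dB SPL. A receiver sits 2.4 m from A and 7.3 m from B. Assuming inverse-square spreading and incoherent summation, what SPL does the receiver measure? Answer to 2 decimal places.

93.81 dB SPL

At the listener: L_A = 101.4 − 20·log₁₀(2.4) = 93.796 dB; L_B = 85.6 − 20·log₁₀(7.3) = 68.334 dB.
Combined: 10·log₁₀(10^(93.796/10)+10^(68.334/10)) = 93.81 dB SPL.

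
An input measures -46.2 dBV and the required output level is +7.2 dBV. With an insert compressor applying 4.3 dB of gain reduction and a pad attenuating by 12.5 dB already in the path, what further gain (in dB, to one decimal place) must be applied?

70.2 dB

The required make-up gain is the shortfall in the dB sum.
G = +7.2 − (-46.2) + 4.3 + 12.5 = 70.2 dB.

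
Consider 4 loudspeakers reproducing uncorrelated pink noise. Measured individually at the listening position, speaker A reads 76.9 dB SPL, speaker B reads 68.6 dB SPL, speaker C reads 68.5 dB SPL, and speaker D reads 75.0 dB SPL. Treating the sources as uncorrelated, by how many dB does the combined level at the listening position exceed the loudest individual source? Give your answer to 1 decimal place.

2.9 dB

Add the sources as powers (linear), then convert back to dB:
L_total = 10·log₁₀(10^(76.9/10) + 10^(68.6/10) + 10^(68.5/10) + 10^(75.0/10)) = 79.77 dB SPL.
Excess over the loudest (76.9 dB): 79.77 − 76.9 = 2.9 dB.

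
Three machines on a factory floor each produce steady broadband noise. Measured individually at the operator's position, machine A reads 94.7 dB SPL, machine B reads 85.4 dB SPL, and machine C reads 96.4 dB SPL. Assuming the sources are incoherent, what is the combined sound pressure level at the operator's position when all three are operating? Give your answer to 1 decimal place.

Incoherent sources sum as intensities:
L_total = 10·log₁₀(10^(94.7/10) + 10^(85.4/10) + 10^(96.4/10)) = 10·log₁₀(7663000000) = 98.8 dB SPL.

98.8 dB SPL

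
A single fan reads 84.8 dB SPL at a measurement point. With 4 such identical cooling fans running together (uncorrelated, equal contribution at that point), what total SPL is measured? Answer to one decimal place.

4 equal incoherent sources raise the level by 10·log₁₀(4) = 6.02 dB.
L_total = 84.8 + 6.02 = 90.8 dB SPL.

90.8 dB SPL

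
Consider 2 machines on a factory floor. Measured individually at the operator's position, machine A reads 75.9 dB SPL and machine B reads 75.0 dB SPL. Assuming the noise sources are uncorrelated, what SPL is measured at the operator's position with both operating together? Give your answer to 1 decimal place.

78.5 dB SPL

Incoherent sources sum as intensities:
L_total = 10·log₁₀(10^(75.9/10) + 10^(75.0/10)) = 10·log₁₀(70530000) = 78.5 dB SPL.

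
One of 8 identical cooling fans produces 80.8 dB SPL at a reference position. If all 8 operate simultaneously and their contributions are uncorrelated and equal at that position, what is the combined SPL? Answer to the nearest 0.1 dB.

8 equal incoherent sources raise the level by 10·log₁₀(8) = 9.03 dB.
L_total = 80.8 + 9.03 = 89.8 dB SPL.

89.8 dB SPL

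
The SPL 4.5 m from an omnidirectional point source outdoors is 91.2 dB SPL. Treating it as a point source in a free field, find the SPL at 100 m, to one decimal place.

Free-field point source: level drops by 20·log₁₀ of the distance ratio.
ΔL = −20·log₁₀(100/4.5) = -26.94 dB, so L₂ = 91.2 + (-26.94) = 64.3 dB SPL.

64.3 dB SPL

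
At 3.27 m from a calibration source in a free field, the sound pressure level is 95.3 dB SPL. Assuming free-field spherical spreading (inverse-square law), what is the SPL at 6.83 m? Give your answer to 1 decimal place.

Inverse-square spreading gives ΔL = −20·log₁₀(d₂/d₁).
ΔL = −20·log₁₀(6.83/3.27) = -6.40 dB, so L₂ = 95.3 + (-6.40) = 88.9 dB SPL.

88.9 dB SPL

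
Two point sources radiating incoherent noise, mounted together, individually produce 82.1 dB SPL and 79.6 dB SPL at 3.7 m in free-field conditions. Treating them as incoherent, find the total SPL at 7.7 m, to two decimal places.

77.67 dB SPL

Combined at 3.7 m: 10·log₁₀(10^(82.1/10)+10^(79.6/10)) = 84.038 dB SPL.
Then apply −20·log₁₀(7.7/3.7) = -6.366 dB → 77.67 dB SPL.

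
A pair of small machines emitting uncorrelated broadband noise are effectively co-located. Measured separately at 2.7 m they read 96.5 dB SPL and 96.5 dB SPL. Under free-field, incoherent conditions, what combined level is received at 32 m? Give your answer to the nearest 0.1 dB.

Combined at 2.7 m: 10·log₁₀(10^(96.5/10)+10^(96.5/10)) = 99.51 dB SPL.
Then apply −20·log₁₀(32/2.7) = -21.48 dB → 78.0 dB SPL.

78.0 dB SPL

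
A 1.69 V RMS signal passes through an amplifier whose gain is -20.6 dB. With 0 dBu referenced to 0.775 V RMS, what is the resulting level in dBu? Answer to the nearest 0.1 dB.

-13.8 dBu

Input level: 20·log₁₀(1.69/0.775) = 6.77 dBu.
Output: 6.77 − 20.6 = -13.8 dBu.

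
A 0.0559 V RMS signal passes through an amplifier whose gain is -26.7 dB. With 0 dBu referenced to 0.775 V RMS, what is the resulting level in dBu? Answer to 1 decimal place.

-49.5 dBu

Input level: 20·log₁₀(0.0559/0.775) = -22.84 dBu.
Output: -22.84 − 26.7 = -49.5 dBu.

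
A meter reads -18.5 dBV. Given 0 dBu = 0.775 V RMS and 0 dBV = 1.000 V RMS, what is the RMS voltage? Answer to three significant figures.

V = 1.000 V × 10^(-18.5/20).
= 1.000 × 0.1189 = 0.119 V.

0.119 V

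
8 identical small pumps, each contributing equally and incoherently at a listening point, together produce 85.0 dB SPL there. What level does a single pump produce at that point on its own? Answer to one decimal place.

76.0 dB SPL

8 equal incoherent sources add 10·log₁₀(8) = 9.03 dB over one source.
L_one = 85.0 − 9.03 = 76.0 dB SPL.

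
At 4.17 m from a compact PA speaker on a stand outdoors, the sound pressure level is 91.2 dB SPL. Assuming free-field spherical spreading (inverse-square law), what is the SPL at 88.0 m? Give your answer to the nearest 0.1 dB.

For a point source in a free field, ΔL = −20·log₁₀(d₂/d₁).
ΔL = −20·log₁₀(88.0/4.17) = -26.49 dB, so L₂ = 91.2 + (-26.49) = 64.7 dB SPL.

64.7 dB SPL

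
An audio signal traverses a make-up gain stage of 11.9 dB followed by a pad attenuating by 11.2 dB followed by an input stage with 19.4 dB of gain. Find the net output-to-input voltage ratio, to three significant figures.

Net gain = 11.9 + (−11.2) + 19.4 = 20.1 dB.
Voltage ratio = 10^(20.1/20) = 10.1.

10.1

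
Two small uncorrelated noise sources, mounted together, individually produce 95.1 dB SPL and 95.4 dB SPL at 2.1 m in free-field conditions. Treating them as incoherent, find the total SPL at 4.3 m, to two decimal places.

Combined at 2.1 m: 10·log₁₀(10^(95.1/10)+10^(95.4/10)) = 98.263 dB SPL.
Then apply −20·log₁₀(4.3/2.1) = -6.225 dB → 92.04 dB SPL.

92.04 dB SPL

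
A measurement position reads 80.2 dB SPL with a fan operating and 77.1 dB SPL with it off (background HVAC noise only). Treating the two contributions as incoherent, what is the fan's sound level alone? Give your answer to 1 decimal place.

Remove the background by subtracting linear intensities:
L_src = 10·log₁₀(10^(80.2/10) − 10^(77.1/10)) = 10·log₁₀(53430000) = 77.3 dB SPL.

77.3 dB SPL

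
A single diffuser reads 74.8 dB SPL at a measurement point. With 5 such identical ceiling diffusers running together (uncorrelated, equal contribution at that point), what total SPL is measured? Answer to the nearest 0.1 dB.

81.8 dB SPL

5 equal incoherent sources raise the level by 10·log₁₀(5) = 6.99 dB.
L_total = 74.8 + 6.99 = 81.8 dB SPL.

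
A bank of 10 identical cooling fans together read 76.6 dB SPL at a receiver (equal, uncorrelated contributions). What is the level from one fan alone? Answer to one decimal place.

10 equal incoherent sources add 10·log₁₀(10) = 10.00 dB over one source.
L_one = 76.6 − 10.00 = 66.6 dB SPL.

66.6 dB SPL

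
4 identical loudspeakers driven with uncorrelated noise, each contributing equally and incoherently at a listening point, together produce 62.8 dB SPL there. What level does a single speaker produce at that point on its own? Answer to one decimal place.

4 equal incoherent sources add 10·log₁₀(4) = 6.02 dB over one source.
L_one = 62.8 − 6.02 = 56.8 dB SPL.

56.8 dB SPL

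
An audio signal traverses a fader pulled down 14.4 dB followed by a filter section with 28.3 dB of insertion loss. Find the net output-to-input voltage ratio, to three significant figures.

Net gain = (−14.4) + (−28.3) = -42.7 dB.
Voltage ratio = 10^(-42.7/20) = 0.00733.

0.00733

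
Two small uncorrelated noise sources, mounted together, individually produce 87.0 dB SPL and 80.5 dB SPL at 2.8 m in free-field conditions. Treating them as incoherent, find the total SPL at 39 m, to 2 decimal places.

Combined at 2.8 m: 10·log₁₀(10^(87.0/10)+10^(80.5/10)) = 87.877 dB SPL.
Then apply −20·log₁₀(39/2.8) = -22.878 dB → 65.00 dB SPL.

65.00 dB SPL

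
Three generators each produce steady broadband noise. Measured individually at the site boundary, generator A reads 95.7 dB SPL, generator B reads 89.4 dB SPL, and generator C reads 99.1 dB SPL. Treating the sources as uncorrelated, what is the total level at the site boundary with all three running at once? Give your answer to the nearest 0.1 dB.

Incoherent sources sum as intensities:
L_total = 10·log₁₀(10^(95.7/10) + 10^(89.4/10) + 10^(99.1/10)) = 10·log₁₀(12715000000) = 101.0 dB SPL.

101.0 dB SPL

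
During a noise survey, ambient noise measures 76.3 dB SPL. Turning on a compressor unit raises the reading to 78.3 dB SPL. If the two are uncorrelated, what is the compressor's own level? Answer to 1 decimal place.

74.0 dB SPL

Background correction is a power subtraction:
L_src = 10·log₁₀(10^(78.3/10) − 10^(76.3/10)) = 10·log₁₀(24950000) = 74.0 dB SPL.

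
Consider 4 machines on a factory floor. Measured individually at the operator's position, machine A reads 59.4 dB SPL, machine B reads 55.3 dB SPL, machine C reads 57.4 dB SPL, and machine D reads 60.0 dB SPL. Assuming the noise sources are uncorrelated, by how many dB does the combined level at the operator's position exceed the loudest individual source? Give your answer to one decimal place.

4.4 dB

Uncorrelated sources add in intensity (power), not in dB.
L_total = 10·log₁₀(10^(59.4/10) + 10^(55.3/10) + 10^(57.4/10) + 10^(60.0/10)) = 64.41 dB SPL.
Excess over the loudest (60.0 dB): 64.41 − 60.0 = 4.4 dB.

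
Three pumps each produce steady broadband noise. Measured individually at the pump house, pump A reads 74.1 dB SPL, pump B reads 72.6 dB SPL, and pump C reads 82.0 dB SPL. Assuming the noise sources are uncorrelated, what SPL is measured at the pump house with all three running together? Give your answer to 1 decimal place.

Add the sources as powers (linear), then convert back to dB:
L_total = 10·log₁₀(10^(74.1/10) + 10^(72.6/10) + 10^(82.0/10)) = 10·log₁₀(202400000) = 83.1 dB SPL.

83.1 dB SPL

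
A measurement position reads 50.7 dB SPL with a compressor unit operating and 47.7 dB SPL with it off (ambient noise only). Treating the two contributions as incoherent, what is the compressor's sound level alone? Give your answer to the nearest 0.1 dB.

Background correction is a power subtraction:
L_src = 10·log₁₀(10^(50.7/10) − 10^(47.7/10)) = 10·log₁₀(58610) = 47.7 dB SPL.

47.7 dB SPL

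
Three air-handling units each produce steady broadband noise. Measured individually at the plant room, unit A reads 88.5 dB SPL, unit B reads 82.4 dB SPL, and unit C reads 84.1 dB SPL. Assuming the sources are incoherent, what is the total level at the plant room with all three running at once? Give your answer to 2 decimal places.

90.56 dB SPL

Incoherent sources sum as intensities:
L_total = 10·log₁₀(10^(88.5/10) + 10^(82.4/10) + 10^(84.1/10)) = 10·log₁₀(1139000000) = 90.56 dB SPL.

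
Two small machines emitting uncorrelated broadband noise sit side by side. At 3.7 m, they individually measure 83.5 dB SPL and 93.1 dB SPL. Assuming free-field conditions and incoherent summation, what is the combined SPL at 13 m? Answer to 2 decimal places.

82.64 dB SPL

Combined at 3.7 m: 10·log₁₀(10^(83.5/10)+10^(93.1/10)) = 93.552 dB SPL.
Then apply −20·log₁₀(13/3.7) = -10.915 dB → 82.64 dB SPL.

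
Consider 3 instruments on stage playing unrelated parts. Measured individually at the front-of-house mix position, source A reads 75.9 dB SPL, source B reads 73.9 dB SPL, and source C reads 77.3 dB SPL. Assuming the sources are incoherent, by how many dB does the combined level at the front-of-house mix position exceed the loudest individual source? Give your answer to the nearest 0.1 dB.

Uncorrelated sources add in intensity (power), not in dB.
L_total = 10·log₁₀(10^(75.9/10) + 10^(73.9/10) + 10^(77.3/10)) = 80.69 dB SPL.
Excess over the loudest (77.3 dB): 80.69 − 77.3 = 3.4 dB.

3.4 dB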